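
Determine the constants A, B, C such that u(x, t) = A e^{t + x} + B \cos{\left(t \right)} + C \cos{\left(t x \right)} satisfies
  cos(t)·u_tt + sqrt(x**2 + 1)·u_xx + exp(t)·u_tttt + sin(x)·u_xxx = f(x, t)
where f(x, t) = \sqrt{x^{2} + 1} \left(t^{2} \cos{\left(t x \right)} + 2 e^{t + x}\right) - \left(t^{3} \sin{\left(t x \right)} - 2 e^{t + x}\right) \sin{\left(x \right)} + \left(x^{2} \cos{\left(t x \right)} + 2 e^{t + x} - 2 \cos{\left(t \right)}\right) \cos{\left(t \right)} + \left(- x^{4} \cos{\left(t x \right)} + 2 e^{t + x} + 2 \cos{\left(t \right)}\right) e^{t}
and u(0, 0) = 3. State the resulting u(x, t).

Substitute the ansatz u = A e^{t + x} + B \cos{\left(t \right)} + C \cos{\left(t x \right)} into the left-hand side.
Derivatives of the ansatz:
  u_tt = A e^{t} e^{x} - B \cos{\left(t \right)} - C x^{2} \cos{\left(t x \right)}
  u_xx = A e^{t} e^{x} - C t^{2} \cos{\left(t x \right)}
  u_tttt = A e^{t} e^{x} + B \cos{\left(t \right)} + C x^{4} \cos{\left(t x \right)}
  u_xxx = A e^{t} e^{x} + C t^{3} \sin{\left(t x \right)}
Term by term:
  cos(t)·u_tt = A e^{t} e^{x} \cos{\left(t \right)} - B \cos^{2}{\left(t \right)} - C x^{2} \cos{\left(t \right)} \cos{\left(t x \right)}
  sqrt(x**2 + 1)·u_xx = A \sqrt{x^{2} + 1} e^{t} e^{x} - C t^{2} \sqrt{x^{2} + 1} \cos{\left(t x \right)}
  exp(t)·u_tttt = A e^{2 t} e^{x} + B e^{t} \cos{\left(t \right)} + C x^{4} e^{t} \cos{\left(t x \right)}
  sin(x)·u_xxx = A e^{t} e^{x} \sin{\left(x \right)} + C t^{3} \sin{\left(x \right)} \sin{\left(t x \right)}
So the left-hand side equals
  A \sqrt{x^{2} + 1} e^{t} e^{x} + A e^{2 t} e^{x} + A e^{t} e^{x} \sin{\left(x \right)} + A e^{t} e^{x} \cos{\left(t \right)} + B e^{t} \cos{\left(t \right)} - B \cos^{2}{\left(t \right)} + C t^{3} \sin{\left(x \right)} \sin{\left(t x \right)} - C t^{2} \sqrt{x^{2} + 1} \cos{\left(t x \right)} + C x^{4} e^{t} \cos{\left(t x \right)} - C x^{2} \cos{\left(t \right)} \cos{\left(t x \right)}
This must equal f(x, t) identically; expanded, f = - t^{3} \sin{\left(x \right)} \sin{\left(t x \right)} + t^{2} \sqrt{x^{2} + 1} \cos{\left(t x \right)} - x^{4} e^{t} \cos{\left(t x \right)} + x^{2} \cos{\left(t \right)} \cos{\left(t x \right)} + 2 \sqrt{x^{2} + 1} e^{t} e^{x} + 2 e^{2 t} e^{x} + 2 e^{t} e^{x} \sin{\left(x \right)} + 2 e^{t} e^{x} \cos{\left(t \right)} + 2 e^{t} \cos{\left(t \right)} - 2 \cos^{2}{\left(t \right)}.
Matching coefficients of the independent functions:
  [e^{t} \cos{\left(t \right)}]:  B = 2
  [e^{2 t} e^{x}, \sqrt{x^{2} + 1} e^{t} e^{x}, e^{t} e^{x} \sin{\left(x \right)}, e^{t} e^{x} \cos{\left(t \right)}]:  A = 2
  [t^{2} \sqrt{x^{2} + 1} \cos{\left(t x \right)}, x^{2} \cos{\left(t \right)} \cos{\left(t x \right)}]:  - C = 1
  [t^{3} \sin{\left(x \right)} \sin{\left(t x \right)}, x^{4} e^{t} \cos{\left(t x \right)}]:  C = -1
  [\cos^{2}{\left(t \right)}]:  - B = -2
Solving: A = 2, B = 2, C = -1.
Check against the point condition:
  u(0, 0) = 3  ⟹  A + B + C = 3  ✓
Hence u(x, t) = 2 e^{t + x} + 2 \cos{\left(t \right)} - \cos{\left(t x \right)}.

Answer: u(x, t) = 2 e^{t + x} + 2 \cos{\left(t \right)} - \cos{\left(t x \right)}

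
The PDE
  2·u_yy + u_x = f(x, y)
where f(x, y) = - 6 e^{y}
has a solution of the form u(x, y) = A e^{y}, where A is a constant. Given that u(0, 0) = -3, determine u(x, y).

Substitute the ansatz u = A e^{y} into the left-hand side.
Derivatives of the ansatz:
  u_yy = A e^{y}
  u_x = 0
Term by term:
  2·u_yy = 2 A e^{y}
  u_x = 0
So the left-hand side equals
  2 A e^{y}
This must equal f(x, y) = - 6 e^{y} identically.
Matching coefficients of the independent functions:
  [e^{y}]:  2 A = -6
Solving: A = -3.
Check against the point condition:
  u(0, 0) = -3  ⟹  A = -3  ✓
Hence u(x, y) = - 3 e^{y}.

Answer: u(x, y) = - 3 e^{y}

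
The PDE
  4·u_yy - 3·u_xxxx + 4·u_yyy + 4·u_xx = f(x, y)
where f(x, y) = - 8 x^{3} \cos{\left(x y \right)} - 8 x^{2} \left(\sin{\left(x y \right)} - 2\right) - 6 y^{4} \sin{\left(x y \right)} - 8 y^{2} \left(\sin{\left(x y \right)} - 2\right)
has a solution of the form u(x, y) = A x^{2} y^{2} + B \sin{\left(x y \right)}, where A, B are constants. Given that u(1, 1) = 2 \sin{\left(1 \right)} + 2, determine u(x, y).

Substitute the ansatz u = A x^{2} y^{2} + B \sin{\left(x y \right)} into the left-hand side.
Derivatives of the ansatz:
  u_yy = 2 A x^{2} - B x^{2} \sin{\left(x y \right)}
  u_xxxx = B y^{4} \sin{\left(x y \right)}
  u_yyy = - B x^{3} \cos{\left(x y \right)}
  u_xx = 2 A y^{2} - B y^{2} \sin{\left(x y \right)}
Term by term:
  4·u_yy = 8 A x^{2} - 4 B x^{2} \sin{\left(x y \right)}
  -3·u_xxxx = - 3 B y^{4} \sin{\left(x y \right)}
  4·u_yyy = - 4 B x^{3} \cos{\left(x y \right)}
  4·u_xx = 8 A y^{2} - 4 B y^{2} \sin{\left(x y \right)}
So the left-hand side equals
  8 A x^{2} + 8 A y^{2} - 4 B x^{3} \cos{\left(x y \right)} - 4 B x^{2} \sin{\left(x y \right)} - 3 B y^{4} \sin{\left(x y \right)} - 4 B y^{2} \sin{\left(x y \right)}
This must equal f(x, y) identically; expanded, f = - 8 x^{3} \cos{\left(x y \right)} - 8 x^{2} \sin{\left(x y \right)} + 16 x^{2} - 6 y^{4} \sin{\left(x y \right)} - 8 y^{2} \sin{\left(x y \right)} + 16 y^{2}.
Matching coefficients of the independent functions:
  [x^{2}, y^{2}]:  8 A = 16
  [x^{2} \sin{\left(x y \right)}, x^{3} \cos{\left(x y \right)}, y^{2} \sin{\left(x y \right)}]:  - 4 B = -8
  [y^{4} \sin{\left(x y \right)}]:  - 3 B = -6
Solving: A = 2, B = 2.
Check against the point condition:
  u(1, 1) = 2 \sin{\left(1 \right)} + 2  ⟹  A + B \sin{\left(1 \right)} = 2 \sin{\left(1 \right)} + 2  ✓
Hence u(x, y) = 2 x^{2} y^{2} + 2 \sin{\left(x y \right)}.

Answer: u(x, y) = 2 x^{2} y^{2} + 2 \sin{\left(x y \right)}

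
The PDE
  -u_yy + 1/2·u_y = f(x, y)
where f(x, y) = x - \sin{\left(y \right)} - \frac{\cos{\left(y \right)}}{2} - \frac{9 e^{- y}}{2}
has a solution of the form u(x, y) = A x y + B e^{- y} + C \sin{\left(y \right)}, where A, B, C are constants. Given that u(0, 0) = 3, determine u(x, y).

Substitute the ansatz u = A x y + B e^{- y} + C \sin{\left(y \right)} into the left-hand side.
Derivatives of the ansatz:
  u_yy = B e^{- y} - C \sin{\left(y \right)}
  u_y = A x - B e^{- y} + C \cos{\left(y \right)}
Term by term:
  -u_yy = - B e^{- y} + C \sin{\left(y \right)}
  1/2·u_y = \frac{A x}{2} - \frac{B e^{- y}}{2} + \frac{C \cos{\left(y \right)}}{2}
So the left-hand side equals
  \frac{A x}{2} - \frac{3 B e^{- y}}{2} + C \sin{\left(y \right)} + \frac{C \cos{\left(y \right)}}{2}
This must equal f(x, y) = x - \sin{\left(y \right)} - \frac{\cos{\left(y \right)}}{2} - \frac{9 e^{- y}}{2} identically.
Matching coefficients of the independent functions:
  [x]:  \frac{A}{2} = 1
  [e^{- y}]:  - \frac{3 B}{2} = - \frac{9}{2}
  [\sin{\left(y \right)}]:  C = -1
  [\cos{\left(y \right)}]:  \frac{C}{2} = - \frac{1}{2}
Solving: A = 2, B = 3, C = -1.
Check against the point condition:
  u(0, 0) = 3  ⟹  B = 3  ✓
Hence u(x, y) = 2 x y - \sin{\left(y \right)} + 3 e^{- y}.

Answer: u(x, y) = 2 x y - \sin{\left(y \right)} + 3 e^{- y}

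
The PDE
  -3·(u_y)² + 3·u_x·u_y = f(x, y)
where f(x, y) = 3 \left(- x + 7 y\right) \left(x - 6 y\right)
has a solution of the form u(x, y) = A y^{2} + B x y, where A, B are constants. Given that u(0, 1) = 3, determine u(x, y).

Substitute the ansatz u = A y^{2} + B x y into the left-hand side.
Derivatives of the ansatz:
  u_y = 2 A y + B x
  u_x = B y
Term by term:
  -3·(u_y)² = - 12 A^{2} y^{2} - 12 A B x y - 3 B^{2} x^{2}
  3·u_x·u_y = 6 A B y^{2} + 3 B^{2} x y
So the left-hand side equals
  - 12 A^{2} y^{2} - 12 A B x y + 6 A B y^{2} - 3 B^{2} x^{2} + 3 B^{2} x y
This must equal f(x, y) identically; expanded, f = - 3 x^{2} + 39 x y - 126 y^{2}.
Matching coefficients of the independent functions:
  [x^{2}]:  - 3 B^{2} = -3
  [y^{2}]:  - 12 A^{2} + 6 A B = -126
  [x y]:  - 12 A B + 3 B^{2} = 39
These equations allow (A, B) = (-3, 1) or (3, -1).
Impose the point condition(s):
  u(0, 1) = 3  ⟹  A = 3
Only A = 3, B = -1 satisfies everything.
Hence u(x, y) = - x y + 3 y^{2}.

Answer: u(x, y) = - x y + 3 y^{2}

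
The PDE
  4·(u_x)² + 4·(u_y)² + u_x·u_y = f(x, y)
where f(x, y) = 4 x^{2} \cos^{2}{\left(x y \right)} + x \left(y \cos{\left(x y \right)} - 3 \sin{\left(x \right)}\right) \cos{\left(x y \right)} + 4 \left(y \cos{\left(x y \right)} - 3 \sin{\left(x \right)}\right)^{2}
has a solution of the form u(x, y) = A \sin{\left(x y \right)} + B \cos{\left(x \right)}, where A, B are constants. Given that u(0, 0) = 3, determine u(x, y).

Answer: u(x, y) = \sin{\left(x y \right)} + 3 \cos{\left(x \right)}

Derivation:
Substitute the ansatz u = A \sin{\left(x y \right)} + B \cos{\left(x \right)} into the left-hand side.
Derivatives of the ansatz:
  u_x = A y \cos{\left(x y \right)} - B \sin{\left(x \right)}
  u_y = A x \cos{\left(x y \right)}
Term by term:
  4·(u_x)² = 4 A^{2} y^{2} \cos^{2}{\left(x y \right)} - 8 A B y \sin{\left(x \right)} \cos{\left(x y \right)} + 4 B^{2} \sin^{2}{\left(x \right)}
  4·(u_y)² = 4 A^{2} x^{2} \cos^{2}{\left(x y \right)}
  u_x·u_y = A^{2} x y \cos^{2}{\left(x y \right)} - A B x \sin{\left(x \right)} \cos{\left(x y \right)}
So the left-hand side equals
  4 A^{2} x^{2} \cos^{2}{\left(x y \right)} + A^{2} x y \cos^{2}{\left(x y \right)} + 4 A^{2} y^{2} \cos^{2}{\left(x y \right)} - A B x \sin{\left(x \right)} \cos{\left(x y \right)} - 8 A B y \sin{\left(x \right)} \cos{\left(x y \right)} + 4 B^{2} \sin^{2}{\left(x \right)}
This must equal f(x, y) identically; expanded, f = 4 x^{2} \cos^{2}{\left(x y \right)} + x y \cos^{2}{\left(x y \right)} - 3 x \sin{\left(x \right)} \cos{\left(x y \right)} + 4 y^{2} \cos^{2}{\left(x y \right)} - 24 y \sin{\left(x \right)} \cos{\left(x y \right)} + 36 \sin^{2}{\left(x \right)}.
Matching coefficients of the independent functions:
  [x^{2} \cos^{2}{\left(x y \right)}, y^{2} \cos^{2}{\left(x y \right)}]:  4 A^{2} = 4
  [x y \cos^{2}{\left(x y \right)}]:  A^{2} = 1
  [x \sin{\left(x \right)} \cos{\left(x y \right)}]:  - A B = -3
  [y \sin{\left(x \right)} \cos{\left(x y \right)}]:  - 8 A B = -24
  [\sin^{2}{\left(x \right)}]:  4 B^{2} = 36
These equations allow (A, B) = (-1, -3) or (1, 3).
Impose the point condition(s):
  u(0, 0) = 3  ⟹  B = 3
Only A = 1, B = 3 satisfies everything.
Hence u(x, y) = \sin{\left(x y \right)} + 3 \cos{\left(x \right)}.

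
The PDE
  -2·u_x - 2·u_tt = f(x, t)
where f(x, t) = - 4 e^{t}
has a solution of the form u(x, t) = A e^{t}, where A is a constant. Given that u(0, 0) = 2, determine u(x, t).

Substitute the ansatz u = A e^{t} into the left-hand side.
Derivatives of the ansatz:
  u_x = 0
  u_tt = A e^{t}
Term by term:
  -2·u_x = 0
  -2·u_tt = - 2 A e^{t}
So the left-hand side equals
  - 2 A e^{t}
This must equal f(x, t) = - 4 e^{t} identically.
Matching coefficients of the independent functions:
  [e^{t}]:  - 2 A = -4
Solving: A = 2.
Check against the point condition:
  u(0, 0) = 2  ⟹  A = 2  ✓
Hence u(x, t) = 2 e^{t}.

Answer: u(x, t) = 2 e^{t}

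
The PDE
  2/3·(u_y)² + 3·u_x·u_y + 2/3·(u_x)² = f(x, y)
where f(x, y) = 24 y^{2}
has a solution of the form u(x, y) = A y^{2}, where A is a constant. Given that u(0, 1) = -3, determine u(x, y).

Substitute the ansatz u = A y^{2} into the left-hand side.
Derivatives of the ansatz:
  u_y = 2 A y
  u_x = 0
Term by term:
  2/3·(u_y)² = \frac{8 A^{2} y^{2}}{3}
  3·u_x·u_y = 0
  2/3·(u_x)² = 0
So the left-hand side equals
  \frac{8 A^{2} y^{2}}{3}
This must equal f(x, y) = 24 y^{2} identically.
Matching coefficients of the independent functions:
  [y^{2}]:  \frac{8 A^{2}}{3} = 24
These equations allow (A) = (-3) or (3).
Impose the point condition(s):
  u(0, 1) = -3  ⟹  A = -3
Only A = -3 satisfies everything.
Hence u(x, y) = - 3 y^{2}.

Answer: u(x, y) = - 3 y^{2}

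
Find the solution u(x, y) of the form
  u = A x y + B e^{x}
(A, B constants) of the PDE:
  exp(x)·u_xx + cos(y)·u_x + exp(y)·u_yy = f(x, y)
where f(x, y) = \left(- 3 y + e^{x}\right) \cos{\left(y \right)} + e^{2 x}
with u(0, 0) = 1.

Substitute the ansatz u = A x y + B e^{x} into the left-hand side.
Derivatives of the ansatz:
  u_xx = B e^{x}
  u_x = A y + B e^{x}
  u_yy = 0
Term by term:
  exp(x)·u_xx = B e^{2 x}
  cos(y)·u_x = A y \cos{\left(y \right)} + B e^{x} \cos{\left(y \right)}
  exp(y)·u_yy = 0
So the left-hand side equals
  A y \cos{\left(y \right)} + B e^{2 x} + B e^{x} \cos{\left(y \right)}
This must equal f(x, y) identically; expanded, f = - 3 y \cos{\left(y \right)} + e^{2 x} + e^{x} \cos{\left(y \right)}.
Matching coefficients of the independent functions:
  [y \cos{\left(y \right)}]:  A = -3
  [e^{x} \cos{\left(y \right)}, e^{2 x}]:  B = 1
Solving: A = -3, B = 1.
Check against the point condition:
  u(0, 0) = 1  ⟹  B = 1  ✓
Hence u(x, y) = - 3 x y + e^{x}.

Answer: u(x, y) = - 3 x y + e^{x}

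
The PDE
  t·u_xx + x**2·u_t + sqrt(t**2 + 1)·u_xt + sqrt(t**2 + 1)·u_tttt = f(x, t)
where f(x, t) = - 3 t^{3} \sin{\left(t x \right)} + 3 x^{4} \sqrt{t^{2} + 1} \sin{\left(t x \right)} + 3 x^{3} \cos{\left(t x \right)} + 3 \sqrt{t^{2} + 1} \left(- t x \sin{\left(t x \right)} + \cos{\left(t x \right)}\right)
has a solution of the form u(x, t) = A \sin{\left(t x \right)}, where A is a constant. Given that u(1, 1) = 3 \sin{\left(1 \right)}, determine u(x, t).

Substitute the ansatz u = A \sin{\left(t x \right)} into the left-hand side.
Derivatives of the ansatz:
  u_xx = - A t^{2} \sin{\left(t x \right)}
  u_t = A x \cos{\left(t x \right)}
  u_xt = - A t x \sin{\left(t x \right)} + A \cos{\left(t x \right)}
  u_tttt = A x^{4} \sin{\left(t x \right)}
Term by term:
  t·u_xx = - A t^{3} \sin{\left(t x \right)}
  x**2·u_t = A x^{3} \cos{\left(t x \right)}
  sqrt(t**2 + 1)·u_xt = - A t x \sqrt{t^{2} + 1} \sin{\left(t x \right)} + A \sqrt{t^{2} + 1} \cos{\left(t x \right)}
  sqrt(t**2 + 1)·u_tttt = A x^{4} \sqrt{t^{2} + 1} \sin{\left(t x \right)}
So the left-hand side equals
  - A t^{3} \sin{\left(t x \right)} - A t x \sqrt{t^{2} + 1} \sin{\left(t x \right)} + A x^{4} \sqrt{t^{2} + 1} \sin{\left(t x \right)} + A x^{3} \cos{\left(t x \right)} + A \sqrt{t^{2} + 1} \cos{\left(t x \right)}
This must equal f(x, t) identically; expanded, f = - 3 t^{3} \sin{\left(t x \right)} - 3 t x \sqrt{t^{2} + 1} \sin{\left(t x \right)} + 3 x^{4} \sqrt{t^{2} + 1} \sin{\left(t x \right)} + 3 x^{3} \cos{\left(t x \right)} + 3 \sqrt{t^{2} + 1} \cos{\left(t x \right)}.
Matching coefficients of the independent functions:
  [t^{3} \sin{\left(t x \right)}, t x \sqrt{t^{2} + 1} \sin{\left(t x \right)}]:  - A = -3
  [x^{3} \cos{\left(t x \right)}, \sqrt{t^{2} + 1} \cos{\left(t x \right)}, x^{4} \sqrt{t^{2} + 1} \sin{\left(t x \right)}]:  A = 3
Solving: A = 3.
Check against the point condition:
  u(1, 1) = 3 \sin{\left(1 \right)}  ⟹  A \sin{\left(1 \right)} = 3 \sin{\left(1 \right)}  ✓
Hence u(x, t) = 3 \sin{\left(t x \right)}.

Answer: u(x, t) = 3 \sin{\left(t x \right)}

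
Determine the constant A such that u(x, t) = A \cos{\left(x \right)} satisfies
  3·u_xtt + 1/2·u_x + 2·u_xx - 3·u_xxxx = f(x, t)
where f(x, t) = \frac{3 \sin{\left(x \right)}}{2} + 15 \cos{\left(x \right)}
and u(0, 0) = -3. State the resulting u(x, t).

Answer: u(x, t) = - 3 \cos{\left(x \right)}

Derivation:
Substitute the ansatz u = A \cos{\left(x \right)} into the left-hand side.
Derivatives of the ansatz:
  u_xtt = 0
  u_x = - A \sin{\left(x \right)}
  u_xx = - A \cos{\left(x \right)}
  u_xxxx = A \cos{\left(x \right)}
Term by term:
  3·u_xtt = 0
  1/2·u_x = - \frac{A \sin{\left(x \right)}}{2}
  2·u_xx = - 2 A \cos{\left(x \right)}
  -3·u_xxxx = - 3 A \cos{\left(x \right)}
So the left-hand side equals
  - \frac{A \sin{\left(x \right)}}{2} - 5 A \cos{\left(x \right)}
This must equal f(x, t) = \frac{3 \sin{\left(x \right)}}{2} + 15 \cos{\left(x \right)} identically.
Matching coefficients of the independent functions:
  [\sin{\left(x \right)}]:  - \frac{A}{2} = \frac{3}{2}
  [\cos{\left(x \right)}]:  - 5 A = 15
Solving: A = -3.
Check against the point condition:
  u(0, 0) = -3  ⟹  A = -3  ✓
Hence u(x, t) = - 3 \cos{\left(x \right)}.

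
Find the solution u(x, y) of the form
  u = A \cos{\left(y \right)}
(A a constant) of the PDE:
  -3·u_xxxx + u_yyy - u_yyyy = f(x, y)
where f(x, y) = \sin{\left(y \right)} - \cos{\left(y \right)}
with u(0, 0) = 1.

Substitute the ansatz u = A \cos{\left(y \right)} into the left-hand side.
Derivatives of the ansatz:
  u_xxxx = 0
  u_yyy = A \sin{\left(y \right)}
  u_yyyy = A \cos{\left(y \right)}
Term by term:
  -3·u_xxxx = 0
  u_yyy = A \sin{\left(y \right)}
  -u_yyyy = - A \cos{\left(y \right)}
So the left-hand side equals
  A \sin{\left(y \right)} - A \cos{\left(y \right)}
This must equal f(x, y) = \sin{\left(y \right)} - \cos{\left(y \right)} identically.
Matching coefficients of the independent functions:
  [\sin{\left(y \right)}]:  A = 1
  [\cos{\left(y \right)}]:  - A = -1
Solving: A = 1.
Check against the point condition:
  u(0, 0) = 1  ⟹  A = 1  ✓
Hence u(x, y) = \cos{\left(y \right)}.

Answer: u(x, y) = \cos{\left(y \right)}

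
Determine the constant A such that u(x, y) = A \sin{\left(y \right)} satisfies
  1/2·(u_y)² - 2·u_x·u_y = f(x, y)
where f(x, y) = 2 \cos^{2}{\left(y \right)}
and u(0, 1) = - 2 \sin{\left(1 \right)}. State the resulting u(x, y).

Substitute the ansatz u = A \sin{\left(y \right)} into the left-hand side.
Derivatives of the ansatz:
  u_y = A \cos{\left(y \right)}
  u_x = 0
Term by term:
  1/2·(u_y)² = \frac{A^{2} \cos^{2}{\left(y \right)}}{2}
  -2·u_x·u_y = 0
So the left-hand side equals
  \frac{A^{2} \cos^{2}{\left(y \right)}}{2}
This must equal f(x, y) = 2 \cos^{2}{\left(y \right)} identically.
Matching coefficients of the independent functions:
  [\cos^{2}{\left(y \right)}]:  \frac{A^{2}}{2} = 2
These equations allow (A) = (-2) or (2).
Impose the point condition(s):
  u(0, 1) = - 2 \sin{\left(1 \right)}  ⟹  A \sin{\left(1 \right)} = - 2 \sin{\left(1 \right)}
Only A = -2 satisfies everything.
Hence u(x, y) = - 2 \sin{\left(y \right)}.

Answer: u(x, y) = - 2 \sin{\left(y \right)}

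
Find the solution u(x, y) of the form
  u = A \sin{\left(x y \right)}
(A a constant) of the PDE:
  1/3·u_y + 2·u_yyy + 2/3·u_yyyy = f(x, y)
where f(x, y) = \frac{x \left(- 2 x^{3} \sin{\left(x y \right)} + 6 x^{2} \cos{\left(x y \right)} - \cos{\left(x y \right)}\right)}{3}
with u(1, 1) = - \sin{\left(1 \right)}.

Substitute the ansatz u = A \sin{\left(x y \right)} into the left-hand side.
Derivatives of the ansatz:
  u_y = A x \cos{\left(x y \right)}
  u_yyy = - A x^{3} \cos{\left(x y \right)}
  u_yyyy = A x^{4} \sin{\left(x y \right)}
Term by term:
  1/3·u_y = \frac{A x \cos{\left(x y \right)}}{3}
  2·u_yyy = - 2 A x^{3} \cos{\left(x y \right)}
  2/3·u_yyyy = \frac{2 A x^{4} \sin{\left(x y \right)}}{3}
So the left-hand side equals
  \frac{2 A x^{4} \sin{\left(x y \right)}}{3} - 2 A x^{3} \cos{\left(x y \right)} + \frac{A x \cos{\left(x y \right)}}{3}
This must equal f(x, y) = \frac{x \left(- 2 x^{3} \sin{\left(x y \right)} + 6 x^{2} \cos{\left(x y \right)} - \cos{\left(x y \right)}\right)}{3} identically.
Matching coefficients of the independent functions:
  [x \cos{\left(x y \right)}]:  \frac{A}{3} = - \frac{1}{3}
  [x^{3} \cos{\left(x y \right)}]:  - 2 A = 2
  [x^{4} \sin{\left(x y \right)}]:  \frac{2 A}{3} = - \frac{2}{3}
Solving: A = -1.
Check against the point condition:
  u(1, 1) = - \sin{\left(1 \right)}  ⟹  A \sin{\left(1 \right)} = - \sin{\left(1 \right)}  ✓
Hence u(x, y) = - \sin{\left(x y \right)}.

Answer: u(x, y) = - \sin{\left(x y \right)}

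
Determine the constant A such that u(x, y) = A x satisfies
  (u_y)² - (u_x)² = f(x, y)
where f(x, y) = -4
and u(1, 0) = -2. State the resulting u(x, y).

Answer: u(x, y) = - 2 x

Derivation:
Substitute the ansatz u = A x into the left-hand side.
Derivatives of the ansatz:
  u_y = 0
  u_x = A
Term by term:
  (u_y)² = 0
  -(u_x)² = - A^{2}
So the left-hand side equals
  - A^{2}
This must equal f(x, y) = -4 identically.
Matching coefficients of the independent functions:
  [constant term]:  - A^{2} = -4
These equations allow (A) = (-2) or (2).
Impose the point condition(s):
  u(1, 0) = -2  ⟹  A = -2
Only A = -2 satisfies everything.
Hence u(x, y) = - 2 x.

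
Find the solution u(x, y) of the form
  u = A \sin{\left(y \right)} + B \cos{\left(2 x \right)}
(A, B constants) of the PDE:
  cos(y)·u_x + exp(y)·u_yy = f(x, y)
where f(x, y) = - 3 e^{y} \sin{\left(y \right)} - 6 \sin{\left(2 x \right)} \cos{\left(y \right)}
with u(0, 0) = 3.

Substitute the ansatz u = A \sin{\left(y \right)} + B \cos{\left(2 x \right)} into the left-hand side.
Derivatives of the ansatz:
  u_x = - 2 B \sin{\left(2 x \right)}
  u_yy = - A \sin{\left(y \right)}
Term by term:
  cos(y)·u_x = - 2 B \sin{\left(2 x \right)} \cos{\left(y \right)}
  exp(y)·u_yy = - A e^{y} \sin{\left(y \right)}
So the left-hand side equals
  - A e^{y} \sin{\left(y \right)} - 2 B \sin{\left(2 x \right)} \cos{\left(y \right)}
This must equal f(x, y) = - 3 e^{y} \sin{\left(y \right)} - 6 \sin{\left(2 x \right)} \cos{\left(y \right)} identically.
Matching coefficients of the independent functions:
  [e^{y} \sin{\left(y \right)}]:  - A = -3
  [\sin{\left(2 x \right)} \cos{\left(y \right)}]:  - 2 B = -6
Solving: A = 3, B = 3.
Check against the point condition:
  u(0, 0) = 3  ⟹  B = 3  ✓
Hence u(x, y) = 3 \sin{\left(y \right)} + 3 \cos{\left(2 x \right)}.

Answer: u(x, y) = 3 \sin{\left(y \right)} + 3 \cos{\left(2 x \right)}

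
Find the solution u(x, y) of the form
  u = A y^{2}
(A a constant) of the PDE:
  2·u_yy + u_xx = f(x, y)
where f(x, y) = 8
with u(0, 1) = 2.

Substitute the ansatz u = A y^{2} into the left-hand side.
Derivatives of the ansatz:
  u_yy = 2 A
  u_xx = 0
Term by term:
  2·u_yy = 4 A
  u_xx = 0
So the left-hand side equals
  4 A
This must equal f(x, y) = 8 identically.
Matching coefficients of the independent functions:
  [constant term]:  4 A = 8
Solving: A = 2.
Check against the point condition:
  u(0, 1) = 2  ⟹  A = 2  ✓
Hence u(x, y) = 2 y^{2}.

Answer: u(x, y) = 2 y^{2}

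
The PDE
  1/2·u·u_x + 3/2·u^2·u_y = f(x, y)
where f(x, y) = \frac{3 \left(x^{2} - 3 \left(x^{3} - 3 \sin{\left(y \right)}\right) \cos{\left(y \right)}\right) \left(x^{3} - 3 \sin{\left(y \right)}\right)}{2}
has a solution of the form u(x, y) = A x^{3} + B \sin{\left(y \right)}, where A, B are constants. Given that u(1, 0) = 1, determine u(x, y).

Substitute the ansatz u = A x^{3} + B \sin{\left(y \right)} into the left-hand side.
Derivatives of the ansatz:
  u_x = 3 A x^{2}
  u_y = B \cos{\left(y \right)}
Term by term:
  1/2·u·u_x = \frac{3 A^{2} x^{5}}{2} + \frac{3 A B x^{2} \sin{\left(y \right)}}{2}
  3/2·u^2·u_y = \frac{3 A^{2} B x^{6} \cos{\left(y \right)}}{2} + 3 A B^{2} x^{3} \sin{\left(y \right)} \cos{\left(y \right)} + \frac{3 B^{3} \sin^{2}{\left(y \right)} \cos{\left(y \right)}}{2}
So the left-hand side equals
  \frac{3 A^{2} B x^{6} \cos{\left(y \right)}}{2} + \frac{3 A^{2} x^{5}}{2} + 3 A B^{2} x^{3} \sin{\left(y \right)} \cos{\left(y \right)} + \frac{3 A B x^{2} \sin{\left(y \right)}}{2} + \frac{3 B^{3} \sin^{2}{\left(y \right)} \cos{\left(y \right)}}{2}
This must equal f(x, y) identically; expanded, f = - \frac{9 x^{6} \cos{\left(y \right)}}{2} + \frac{3 x^{5}}{2} + 27 x^{3} \sin{\left(y \right)} \cos{\left(y \right)} - \frac{9 x^{2} \sin{\left(y \right)}}{2} - \frac{81 \sin^{2}{\left(y \right)} \cos{\left(y \right)}}{2}.
Matching coefficients of the independent functions:
  [x^{5}]:  \frac{3 A^{2}}{2} = \frac{3}{2}
  [x^{2} \sin{\left(y \right)}]:  \frac{3 A B}{2} = - \frac{9}{2}
  [x^{6} \cos{\left(y \right)}]:  \frac{3 A^{2} B}{2} = - \frac{9}{2}
  [\sin^{2}{\left(y \right)} \cos{\left(y \right)}]:  \frac{3 B^{3}}{2} = - \frac{81}{2}
  [x^{3} \sin{\left(y \right)} \cos{\left(y \right)}]:  3 A B^{2} = 27
Solving: A = 1, B = -3.
Check against the point condition:
  u(1, 0) = 1  ⟹  A = 1  ✓
Hence u(x, y) = x^{3} - 3 \sin{\left(y \right)}.

Answer: u(x, y) = x^{3} - 3 \sin{\left(y \right)}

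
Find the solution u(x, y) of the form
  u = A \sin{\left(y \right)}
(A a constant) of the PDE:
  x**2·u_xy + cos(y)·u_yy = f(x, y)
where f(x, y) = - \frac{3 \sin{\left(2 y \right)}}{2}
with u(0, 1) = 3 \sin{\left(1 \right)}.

Substitute the ansatz u = A \sin{\left(y \right)} into the left-hand side.
Derivatives of the ansatz:
  u_xy = 0
  u_yy = - A \sin{\left(y \right)}
Term by term:
  x**2·u_xy = 0
  cos(y)·u_yy = - A \sin{\left(y \right)} \cos{\left(y \right)}
So the left-hand side equals
  - A \sin{\left(y \right)} \cos{\left(y \right)}
This must equal f(x, y) identically; expanded, f = - 3 \sin{\left(y \right)} \cos{\left(y \right)}.
Matching coefficients of the independent functions:
  [\sin{\left(y \right)} \cos{\left(y \right)}]:  - A = -3
Solving: A = 3.
Check against the point condition:
  u(0, 1) = 3 \sin{\left(1 \right)}  ⟹  A \sin{\left(1 \right)} = 3 \sin{\left(1 \right)}  ✓
Hence u(x, y) = 3 \sin{\left(y \right)}.

Answer: u(x, y) = 3 \sin{\left(y \right)}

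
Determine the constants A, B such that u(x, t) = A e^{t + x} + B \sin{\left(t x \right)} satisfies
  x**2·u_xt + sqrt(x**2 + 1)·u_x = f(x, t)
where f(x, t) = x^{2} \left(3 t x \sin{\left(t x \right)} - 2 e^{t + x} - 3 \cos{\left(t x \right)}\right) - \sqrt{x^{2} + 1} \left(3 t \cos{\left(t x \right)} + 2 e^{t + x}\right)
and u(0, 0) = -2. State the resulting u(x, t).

Substitute the ansatz u = A e^{t + x} + B \sin{\left(t x \right)} into the left-hand side.
Derivatives of the ansatz:
  u_xt = A e^{t} e^{x} - B t x \sin{\left(t x \right)} + B \cos{\left(t x \right)}
  u_x = A e^{t} e^{x} + B t \cos{\left(t x \right)}
Term by term:
  x**2·u_xt = A x^{2} e^{t} e^{x} - B t x^{3} \sin{\left(t x \right)} + B x^{2} \cos{\left(t x \right)}
  sqrt(x**2 + 1)·u_x = A \sqrt{x^{2} + 1} e^{t} e^{x} + B t \sqrt{x^{2} + 1} \cos{\left(t x \right)}
So the left-hand side equals
  A x^{2} e^{t} e^{x} + A \sqrt{x^{2} + 1} e^{t} e^{x} - B t x^{3} \sin{\left(t x \right)} + B t \sqrt{x^{2} + 1} \cos{\left(t x \right)} + B x^{2} \cos{\left(t x \right)}
This must equal f(x, t) identically; expanded, f = 3 t x^{3} \sin{\left(t x \right)} - 3 t \sqrt{x^{2} + 1} \cos{\left(t x \right)} - 2 x^{2} e^{t} e^{x} - 3 x^{2} \cos{\left(t x \right)} - 2 \sqrt{x^{2} + 1} e^{t} e^{x}.
Matching coefficients of the independent functions:
  [x^{2} \cos{\left(t x \right)}, t \sqrt{x^{2} + 1} \cos{\left(t x \right)}]:  B = -3
  [t x^{3} \sin{\left(t x \right)}]:  - B = 3
  [x^{2} e^{t} e^{x}, \sqrt{x^{2} + 1} e^{t} e^{x}]:  A = -2
Solving: A = -2, B = -3.
Check against the point condition:
  u(0, 0) = -2  ⟹  A = -2  ✓
Hence u(x, t) = - 2 e^{t + x} - 3 \sin{\left(t x \right)}.

Answer: u(x, t) = - 2 e^{t + x} - 3 \sin{\left(t x \right)}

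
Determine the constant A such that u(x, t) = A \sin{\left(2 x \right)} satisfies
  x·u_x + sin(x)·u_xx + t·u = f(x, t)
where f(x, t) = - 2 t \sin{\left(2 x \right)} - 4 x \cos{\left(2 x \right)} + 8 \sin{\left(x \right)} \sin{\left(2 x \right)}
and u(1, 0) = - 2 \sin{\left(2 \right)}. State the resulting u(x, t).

Substitute the ansatz u = A \sin{\left(2 x \right)} into the left-hand side.
Derivatives of the ansatz:
  u_x = 2 A \cos{\left(2 x \right)}
  u_xx = - 4 A \sin{\left(2 x \right)}
Term by term:
  x·u_x = 2 A x \cos{\left(2 x \right)}
  sin(x)·u_xx = - 4 A \sin{\left(x \right)} \sin{\left(2 x \right)}
  t·u = A t \sin{\left(2 x \right)}
So the left-hand side equals
  A t \sin{\left(2 x \right)} + 2 A x \cos{\left(2 x \right)} - 4 A \sin{\left(x \right)} \sin{\left(2 x \right)}
This must equal f(x, t) = - 2 t \sin{\left(2 x \right)} - 4 x \cos{\left(2 x \right)} + 8 \sin{\left(x \right)} \sin{\left(2 x \right)} identically.
Matching coefficients of the independent functions:
  [t \sin{\left(2 x \right)}]:  A = -2
  [x \cos{\left(2 x \right)}]:  2 A = -4
  [\sin{\left(x \right)} \sin{\left(2 x \right)}]:  - 4 A = 8
Solving: A = -2.
Check against the point condition:
  u(1, 0) = - 2 \sin{\left(2 \right)}  ⟹  A \sin{\left(2 \right)} = - 2 \sin{\left(2 \right)}  ✓
Hence u(x, t) = - 2 \sin{\left(2 x \right)}.

Answer: u(x, t) = - 2 \sin{\left(2 x \right)}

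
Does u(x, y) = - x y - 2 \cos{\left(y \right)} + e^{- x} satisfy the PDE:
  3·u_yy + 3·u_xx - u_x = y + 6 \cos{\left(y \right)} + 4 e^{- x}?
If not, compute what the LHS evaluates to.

Evaluate each term of the left-hand side for u = - x y - 2 \cos{\left(y \right)} + e^{- x}.
Derivatives:
  u_yy = 2 \cos{\left(y \right)}
  u_xx = e^{- x}
  u_x = - y - e^{- x}
Terms:
  3·u_yy = 6 \cos{\left(y \right)}
  3·u_xx = 3 e^{- x}
  -u_x = y + e^{- x}
Sum: LHS = y + 6 \cos{\left(y \right)} + 4 e^{- x}
This is exactly the given right-hand side, so u is a solution.

Answer: Yes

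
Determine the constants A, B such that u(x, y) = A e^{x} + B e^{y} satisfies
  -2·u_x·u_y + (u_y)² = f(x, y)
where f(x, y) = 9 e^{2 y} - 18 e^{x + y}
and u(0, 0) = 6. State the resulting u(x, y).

Substitute the ansatz u = A e^{x} + B e^{y} into the left-hand side.
Derivatives of the ansatz:
  u_x = A e^{x}
  u_y = B e^{y}
Term by term:
  -2·u_x·u_y = - 2 A B e^{x} e^{y}
  (u_y)² = B^{2} e^{2 y}
So the left-hand side equals
  - 2 A B e^{x} e^{y} + B^{2} e^{2 y}
This must equal f(x, y) identically; expanded, f = - 18 e^{x} e^{y} + 9 e^{2 y}.
Matching coefficients of the independent functions:
  [e^{x} e^{y}]:  - 2 A B = -18
  [e^{2 y}]:  B^{2} = 9
These equations allow (A, B) = (-3, -3) or (3, 3).
Impose the point condition(s):
  u(0, 0) = 6  ⟹  A + B = 6
Only A = 3, B = 3 satisfies everything.
Hence u(x, y) = 3 e^{x} + 3 e^{y}.

Answer: u(x, y) = 3 e^{x} + 3 e^{y}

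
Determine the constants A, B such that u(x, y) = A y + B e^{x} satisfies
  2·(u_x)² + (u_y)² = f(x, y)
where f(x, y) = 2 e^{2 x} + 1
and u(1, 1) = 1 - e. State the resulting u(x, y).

Substitute the ansatz u = A y + B e^{x} into the left-hand side.
Derivatives of the ansatz:
  u_x = B e^{x}
  u_y = A
Term by term:
  2·(u_x)² = 2 B^{2} e^{2 x}
  (u_y)² = A^{2}
So the left-hand side equals
  A^{2} + 2 B^{2} e^{2 x}
This must equal f(x, y) = 2 e^{2 x} + 1 identically.
Matching coefficients of the independent functions:
  [constant term]:  A^{2} = 1
  [e^{2 x}]:  2 B^{2} = 2
These equations allow (A, B) = (-1, -1) or (-1, 1) or (1, -1) or (1, 1).
Impose the point condition(s):
  u(1, 1) = 1 - e  ⟹  A + e B = 1 - e
Only A = 1, B = -1 satisfies everything.
Hence u(x, y) = y - e^{x}.

Answer: u(x, y) = y - e^{x}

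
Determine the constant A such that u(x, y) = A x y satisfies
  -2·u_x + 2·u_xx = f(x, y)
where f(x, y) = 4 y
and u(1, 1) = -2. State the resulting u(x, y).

Substitute the ansatz u = A x y into the left-hand side.
Derivatives of the ansatz:
  u_x = A y
  u_xx = 0
Term by term:
  -2·u_x = - 2 A y
  2·u_xx = 0
So the left-hand side equals
  - 2 A y
This must equal f(x, y) = 4 y identically.
Matching coefficients of the independent functions:
  [y]:  - 2 A = 4
Solving: A = -2.
Check against the point condition:
  u(1, 1) = -2  ⟹  A = -2  ✓
Hence u(x, y) = - 2 x y.

Answer: u(x, y) = - 2 x y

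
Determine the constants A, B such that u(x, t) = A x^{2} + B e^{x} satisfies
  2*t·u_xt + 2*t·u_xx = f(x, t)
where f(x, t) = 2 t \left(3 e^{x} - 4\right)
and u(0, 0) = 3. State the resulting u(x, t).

Answer: u(x, t) = - 2 x^{2} + 3 e^{x}

Derivation:
Substitute the ansatz u = A x^{2} + B e^{x} into the left-hand side.
Derivatives of the ansatz:
  u_xt = 0
  u_xx = 2 A + B e^{x}
Term by term:
  2*t·u_xt = 0
  2*t·u_xx = 4 A t + 2 B t e^{x}
So the left-hand side equals
  4 A t + 2 B t e^{x}
This must equal f(x, t) identically; expanded, f = 6 t e^{x} - 8 t.
Matching coefficients of the independent functions:
  [t]:  4 A = -8
  [t e^{x}]:  2 B = 6
Solving: A = -2, B = 3.
Check against the point condition:
  u(0, 0) = 3  ⟹  B = 3  ✓
Hence u(x, t) = - 2 x^{2} + 3 e^{x}.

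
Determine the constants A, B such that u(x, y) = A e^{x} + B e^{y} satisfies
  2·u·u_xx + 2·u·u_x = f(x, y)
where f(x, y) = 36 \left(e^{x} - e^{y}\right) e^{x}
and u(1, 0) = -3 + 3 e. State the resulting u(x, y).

Substitute the ansatz u = A e^{x} + B e^{y} into the left-hand side.
Derivatives of the ansatz:
  u_xx = A e^{x}
  u_x = A e^{x}
Term by term:
  2·u·u_xx = 2 A^{2} e^{2 x} + 2 A B e^{x} e^{y}
  2·u·u_x = 2 A^{2} e^{2 x} + 2 A B e^{x} e^{y}
So the left-hand side equals
  4 A^{2} e^{2 x} + 4 A B e^{x} e^{y}
This must equal f(x, y) identically; expanded, f = 36 e^{2 x} - 36 e^{x} e^{y}.
Matching coefficients of the independent functions:
  [e^{x} e^{y}]:  4 A B = -36
  [e^{2 x}]:  4 A^{2} = 36
These equations allow (A, B) = (-3, 3) or (3, -3).
Impose the point condition(s):
  u(1, 0) = -3 + 3 e  ⟹  e A + B = -3 + 3 e
Only A = 3, B = -3 satisfies everything.
Hence u(x, y) = 3 e^{x} - 3 e^{y}.

Answer: u(x, y) = 3 e^{x} - 3 e^{y}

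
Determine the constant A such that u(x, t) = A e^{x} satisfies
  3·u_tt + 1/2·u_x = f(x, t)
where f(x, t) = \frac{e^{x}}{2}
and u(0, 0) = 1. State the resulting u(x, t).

Answer: u(x, t) = e^{x}

Derivation:
Substitute the ansatz u = A e^{x} into the left-hand side.
Derivatives of the ansatz:
  u_tt = 0
  u_x = A e^{x}
Term by term:
  3·u_tt = 0
  1/2·u_x = \frac{A e^{x}}{2}
So the left-hand side equals
  \frac{A e^{x}}{2}
This must equal f(x, t) = \frac{e^{x}}{2} identically.
Matching coefficients of the independent functions:
  [e^{x}]:  \frac{A}{2} = \frac{1}{2}
Solving: A = 1.
Check against the point condition:
  u(0, 0) = 1  ⟹  A = 1  ✓
Hence u(x, t) = e^{x}.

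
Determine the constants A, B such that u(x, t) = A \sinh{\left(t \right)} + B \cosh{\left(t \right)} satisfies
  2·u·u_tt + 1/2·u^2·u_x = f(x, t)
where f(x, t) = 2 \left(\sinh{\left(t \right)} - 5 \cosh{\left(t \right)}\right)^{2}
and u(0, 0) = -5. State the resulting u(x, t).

Substitute the ansatz u = A \sinh{\left(t \right)} + B \cosh{\left(t \right)} into the left-hand side.
Derivatives of the ansatz:
  u_tt = A \sinh{\left(t \right)} + B \cosh{\left(t \right)}
  u_x = 0
Term by term:
  2·u·u_tt = 2 A^{2} \sinh^{2}{\left(t \right)} + 4 A B \sinh{\left(t \right)} \cosh{\left(t \right)} + 2 B^{2} \cosh^{2}{\left(t \right)}
  1/2·u^2·u_x = 0
So the left-hand side equals
  2 A^{2} \sinh^{2}{\left(t \right)} + 4 A B \sinh{\left(t \right)} \cosh{\left(t \right)} + 2 B^{2} \cosh^{2}{\left(t \right)}
This must equal f(x, t) identically; expanded, f = 2 \sinh^{2}{\left(t \right)} - 20 \sinh{\left(t \right)} \cosh{\left(t \right)} + 50 \cosh^{2}{\left(t \right)}.
Matching coefficients of the independent functions:
  [\sinh{\left(t \right)} \cosh{\left(t \right)}]:  4 A B = -20
  [\sinh^{2}{\left(t \right)}]:  2 A^{2} = 2
  [\cosh^{2}{\left(t \right)}]:  2 B^{2} = 50
These equations allow (A, B) = (-1, 5) or (1, -5).
Impose the point condition(s):
  u(0, 0) = -5  ⟹  B = -5
Only A = 1, B = -5 satisfies everything.
Hence u(x, t) = \sinh{\left(t \right)} - 5 \cosh{\left(t \right)}.

Answer: u(x, t) = \sinh{\left(t \right)} - 5 \cosh{\left(t \right)}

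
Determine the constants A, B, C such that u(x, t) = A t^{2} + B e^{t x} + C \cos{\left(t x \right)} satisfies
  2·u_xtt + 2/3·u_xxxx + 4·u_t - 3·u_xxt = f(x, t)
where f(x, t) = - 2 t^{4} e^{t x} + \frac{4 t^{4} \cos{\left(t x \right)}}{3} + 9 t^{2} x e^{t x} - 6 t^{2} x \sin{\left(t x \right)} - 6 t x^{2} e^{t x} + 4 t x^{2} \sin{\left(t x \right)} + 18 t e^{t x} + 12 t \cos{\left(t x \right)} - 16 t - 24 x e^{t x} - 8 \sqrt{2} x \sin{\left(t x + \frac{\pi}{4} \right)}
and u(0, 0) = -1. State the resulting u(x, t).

Substitute the ansatz u = A t^{2} + B e^{t x} + C \cos{\left(t x \right)} into the left-hand side.
Derivatives of the ansatz:
  u_xtt = B t x^{2} e^{t x} + 2 B x e^{t x} + C t x^{2} \sin{\left(t x \right)} - 2 C x \cos{\left(t x \right)}
  u_xxxx = B t^{4} e^{t x} + C t^{4} \cos{\left(t x \right)}
  u_t = 2 A t + B x e^{t x} - C x \sin{\left(t x \right)}
  u_xxt = B t^{2} x e^{t x} + 2 B t e^{t x} + C t^{2} x \sin{\left(t x \right)} - 2 C t \cos{\left(t x \right)}
Term by term:
  2·u_xtt = 2 B t x^{2} e^{t x} + 4 B x e^{t x} + 2 C t x^{2} \sin{\left(t x \right)} - 4 C x \cos{\left(t x \right)}
  2/3·u_xxxx = \frac{2 B t^{4} e^{t x}}{3} + \frac{2 C t^{4} \cos{\left(t x \right)}}{3}
  4·u_t = 8 A t + 4 B x e^{t x} - 4 C x \sin{\left(t x \right)}
  -3·u_xxt = - 3 B t^{2} x e^{t x} - 6 B t e^{t x} - 3 C t^{2} x \sin{\left(t x \right)} + 6 C t \cos{\left(t x \right)}
So the left-hand side equals
  8 A t + \frac{2 B t^{4} e^{t x}}{3} - 3 B t^{2} x e^{t x} + 2 B t x^{2} e^{t x} - 6 B t e^{t x} + 8 B x e^{t x} + \frac{2 C t^{4} \cos{\left(t x \right)}}{3} - 3 C t^{2} x \sin{\left(t x \right)} + 2 C t x^{2} \sin{\left(t x \right)} + 6 C t \cos{\left(t x \right)} - 4 C x \sin{\left(t x \right)} - 4 C x \cos{\left(t x \right)}
This must equal f(x, t) identically; expanded, f = - 2 t^{4} e^{t x} + \frac{4 t^{4} \cos{\left(t x \right)}}{3} + 9 t^{2} x e^{t x} - 6 t^{2} x \sin{\left(t x \right)} - 6 t x^{2} e^{t x} + 4 t x^{2} \sin{\left(t x \right)} + 18 t e^{t x} + 12 t \cos{\left(t x \right)} - 16 t - 24 x e^{t x} - 8 x \sin{\left(t x \right)} - 8 x \cos{\left(t x \right)}.
Matching coefficients of the independent functions:
  [t]:  8 A = -16
  [t e^{t x}]:  - 6 B = 18
  [t \cos{\left(t x \right)}]:  6 C = 12
  [t^{4} e^{t x}]:  \frac{2 B}{3} = -2
  [t^{4} \cos{\left(t x \right)}]:  \frac{2 C}{3} = \frac{4}{3}
  [x e^{t x}]:  8 B = -24
  [x \sin{\left(t x \right)}, x \cos{\left(t x \right)}]:  - 4 C = -8
  [t x^{2} e^{t x}]:  2 B = -6
  [t x^{2} \sin{\left(t x \right)}]:  2 C = 4
  [t^{2} x e^{t x}]:  - 3 B = 9
  [t^{2} x \sin{\left(t x \right)}]:  - 3 C = -6
Solving: A = -2, B = -3, C = 2.
Check against the point condition:
  u(0, 0) = -1  ⟹  B + C = -1  ✓
Hence u(x, t) = - 2 t^{2} - 3 e^{t x} + 2 \cos{\left(t x \right)}.

Answer: u(x, t) = - 2 t^{2} - 3 e^{t x} + 2 \cos{\left(t x \right)}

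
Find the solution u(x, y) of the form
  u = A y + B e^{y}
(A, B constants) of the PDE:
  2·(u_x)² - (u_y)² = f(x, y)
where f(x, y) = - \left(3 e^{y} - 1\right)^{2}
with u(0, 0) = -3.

Substitute the ansatz u = A y + B e^{y} into the left-hand side.
Derivatives of the ansatz:
  u_x = 0
  u_y = A + B e^{y}
Term by term:
  2·(u_x)² = 0
  -(u_y)² = - A^{2} - 2 A B e^{y} - B^{2} e^{2 y}
So the left-hand side equals
  - A^{2} - 2 A B e^{y} - B^{2} e^{2 y}
This must equal f(x, y) identically; expanded, f = - 9 e^{2 y} + 6 e^{y} - 1.
Matching coefficients of the independent functions:
  [constant term]:  - A^{2} = -1
  [e^{y}]:  - 2 A B = 6
  [e^{2 y}]:  - B^{2} = -9
These equations allow (A, B) = (-1, 3) or (1, -3).
Impose the point condition(s):
  u(0, 0) = -3  ⟹  B = -3
Only A = 1, B = -3 satisfies everything.
Hence u(x, y) = y - 3 e^{y}.

Answer: u(x, y) = y - 3 e^{y}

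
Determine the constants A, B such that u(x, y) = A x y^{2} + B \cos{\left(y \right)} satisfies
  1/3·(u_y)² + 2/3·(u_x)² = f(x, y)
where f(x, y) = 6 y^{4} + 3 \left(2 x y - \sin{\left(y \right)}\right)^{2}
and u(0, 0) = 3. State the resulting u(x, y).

Answer: u(x, y) = 3 x y^{2} + 3 \cos{\left(y \right)}

Derivation:
Substitute the ansatz u = A x y^{2} + B \cos{\left(y \right)} into the left-hand side.
Derivatives of the ansatz:
  u_y = 2 A x y - B \sin{\left(y \right)}
  u_x = A y^{2}
Term by term:
  1/3·(u_y)² = \frac{4 A^{2} x^{2} y^{2}}{3} - \frac{4 A B x y \sin{\left(y \right)}}{3} + \frac{B^{2} \sin^{2}{\left(y \right)}}{3}
  2/3·(u_x)² = \frac{2 A^{2} y^{4}}{3}
So the left-hand side equals
  \frac{4 A^{2} x^{2} y^{2}}{3} + \frac{2 A^{2} y^{4}}{3} - \frac{4 A B x y \sin{\left(y \right)}}{3} + \frac{B^{2} \sin^{2}{\left(y \right)}}{3}
This must equal f(x, y) identically; expanded, f = 12 x^{2} y^{2} - 12 x y \sin{\left(y \right)} + 6 y^{4} + 3 \sin^{2}{\left(y \right)}.
Matching coefficients of the independent functions:
  [y^{4}]:  \frac{2 A^{2}}{3} = 6
  [x^{2} y^{2}]:  \frac{4 A^{2}}{3} = 12
  [x y \sin{\left(y \right)}]:  - \frac{4 A B}{3} = -12
  [\sin^{2}{\left(y \right)}]:  \frac{B^{2}}{3} = 3
These equations allow (A, B) = (-3, -3) or (3, 3).
Impose the point condition(s):
  u(0, 0) = 3  ⟹  B = 3
Only A = 3, B = 3 satisfies everything.
Hence u(x, y) = 3 x y^{2} + 3 \cos{\left(y \right)}.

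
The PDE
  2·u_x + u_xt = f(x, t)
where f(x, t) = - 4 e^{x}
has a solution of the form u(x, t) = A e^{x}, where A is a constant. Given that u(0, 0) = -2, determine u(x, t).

Substitute the ansatz u = A e^{x} into the left-hand side.
Derivatives of the ansatz:
  u_x = A e^{x}
  u_xt = 0
Term by term:
  2·u_x = 2 A e^{x}
  u_xt = 0
So the left-hand side equals
  2 A e^{x}
This must equal f(x, t) = - 4 e^{x} identically.
Matching coefficients of the independent functions:
  [e^{x}]:  2 A = -4
Solving: A = -2.
Check against the point condition:
  u(0, 0) = -2  ⟹  A = -2  ✓
Hence u(x, t) = - 2 e^{x}.

Answer: u(x, t) = - 2 e^{x}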